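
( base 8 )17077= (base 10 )7743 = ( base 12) 4593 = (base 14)2b71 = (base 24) daf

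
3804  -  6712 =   -  2908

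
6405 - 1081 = 5324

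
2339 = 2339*1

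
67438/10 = 33719/5 = 6743.80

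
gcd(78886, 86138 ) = 2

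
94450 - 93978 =472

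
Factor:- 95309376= - 2^6*3^1*31^1*67^1*239^1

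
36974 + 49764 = 86738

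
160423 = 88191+72232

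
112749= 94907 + 17842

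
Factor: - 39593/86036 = -289/628 = - 2^( - 2 ) * 17^2*157^( - 1 ) 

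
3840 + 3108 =6948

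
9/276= 3/92 = 0.03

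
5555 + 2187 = 7742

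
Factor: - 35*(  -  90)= 2^1*3^2*5^2*7^1  =  3150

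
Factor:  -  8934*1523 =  - 13606482 = - 2^1*3^1 * 1489^1 * 1523^1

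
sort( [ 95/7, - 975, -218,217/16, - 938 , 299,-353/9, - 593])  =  [ - 975,-938,-593, - 218, - 353/9, 217/16, 95/7,  299 ] 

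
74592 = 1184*63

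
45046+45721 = 90767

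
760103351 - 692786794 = 67316557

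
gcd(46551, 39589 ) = 59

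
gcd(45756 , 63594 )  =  18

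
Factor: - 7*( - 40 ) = 2^3*5^1*7^1 = 280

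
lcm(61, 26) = 1586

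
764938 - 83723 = 681215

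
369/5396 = 369/5396 = 0.07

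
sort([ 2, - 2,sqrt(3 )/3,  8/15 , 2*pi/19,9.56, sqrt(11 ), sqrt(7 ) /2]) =[ -2 , 2*pi/19,  8/15, sqrt(3) /3, sqrt(7)/2, 2,sqrt(11), 9.56]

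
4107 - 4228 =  - 121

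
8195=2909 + 5286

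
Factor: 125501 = 41^1*3061^1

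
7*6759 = 47313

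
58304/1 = 58304 = 58304.00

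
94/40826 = 47/20413 = 0.00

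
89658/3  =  29886 =29886.00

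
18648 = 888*21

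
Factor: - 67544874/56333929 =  - 2^1*3^3  *  1250831^1*56333929^( - 1)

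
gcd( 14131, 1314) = 1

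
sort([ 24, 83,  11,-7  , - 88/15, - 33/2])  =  [-33/2,-7, - 88/15, 11,  24 , 83 ] 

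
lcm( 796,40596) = 40596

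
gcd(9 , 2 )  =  1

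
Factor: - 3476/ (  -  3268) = 11^1*19^(- 1)*43^( - 1)*79^1 = 869/817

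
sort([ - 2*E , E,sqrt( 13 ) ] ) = [  -  2*E, E,sqrt ( 13)]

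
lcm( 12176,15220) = 60880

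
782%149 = 37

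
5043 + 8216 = 13259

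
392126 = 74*5299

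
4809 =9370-4561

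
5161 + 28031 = 33192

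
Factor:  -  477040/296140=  - 2^2*13^( - 1 )*17^ ( - 1)*89^1 =- 356/221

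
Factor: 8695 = 5^1*37^1* 47^1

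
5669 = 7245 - 1576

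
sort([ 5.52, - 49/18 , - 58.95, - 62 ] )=[ - 62, - 58.95, - 49/18,5.52 ] 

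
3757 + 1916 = 5673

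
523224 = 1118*468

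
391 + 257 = 648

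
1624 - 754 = 870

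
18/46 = 9/23  =  0.39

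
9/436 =9/436 = 0.02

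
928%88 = 48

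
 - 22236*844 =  - 18767184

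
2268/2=1134= 1134.00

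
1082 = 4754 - 3672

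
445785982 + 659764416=1105550398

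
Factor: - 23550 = - 2^1*3^1*5^2*157^1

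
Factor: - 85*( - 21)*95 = 3^1*5^2*7^1*17^1*19^1 = 169575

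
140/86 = 70/43 = 1.63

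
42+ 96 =138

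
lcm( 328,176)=7216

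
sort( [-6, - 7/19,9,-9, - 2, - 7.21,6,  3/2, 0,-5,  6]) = [ - 9,- 7.21, - 6, - 5, - 2, - 7/19,0,3/2,6 , 6,9 ]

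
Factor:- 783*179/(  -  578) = 140157/578 = 2^ ( - 1 )*3^3 *17^(  -  2 )*29^1*179^1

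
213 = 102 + 111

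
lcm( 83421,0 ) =0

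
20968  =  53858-32890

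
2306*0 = 0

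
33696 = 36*936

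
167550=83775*2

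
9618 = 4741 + 4877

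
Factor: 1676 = 2^2*419^1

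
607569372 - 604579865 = 2989507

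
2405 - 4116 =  - 1711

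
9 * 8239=74151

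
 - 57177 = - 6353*9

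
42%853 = 42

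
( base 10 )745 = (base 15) 34A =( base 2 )1011101001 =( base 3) 1000121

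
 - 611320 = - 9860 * 62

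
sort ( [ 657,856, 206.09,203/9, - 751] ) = [ - 751, 203/9, 206.09,  657, 856]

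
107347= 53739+53608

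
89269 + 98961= 188230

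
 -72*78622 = -5660784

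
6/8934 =1/1489  =  0.00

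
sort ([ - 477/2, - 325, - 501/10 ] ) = [ - 325, - 477/2,-501/10]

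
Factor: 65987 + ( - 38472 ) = 27515=5^1 * 5503^1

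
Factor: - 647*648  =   - 419256 = - 2^3 * 3^4 *647^1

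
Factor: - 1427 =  - 1427^1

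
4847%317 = 92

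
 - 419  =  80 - 499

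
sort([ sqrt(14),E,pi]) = [ E,pi, sqrt ( 14 ) ]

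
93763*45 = 4219335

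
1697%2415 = 1697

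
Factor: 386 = 2^1 * 193^1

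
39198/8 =19599/4 = 4899.75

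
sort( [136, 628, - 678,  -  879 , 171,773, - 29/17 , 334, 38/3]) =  [ - 879, - 678, - 29/17,38/3, 136, 171, 334, 628,773 ]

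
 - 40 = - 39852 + 39812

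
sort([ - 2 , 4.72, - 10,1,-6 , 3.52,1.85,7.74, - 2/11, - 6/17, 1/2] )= [ - 10 , -6,-2 , - 6/17, - 2/11,  1/2, 1, 1.85 , 3.52, 4.72 , 7.74]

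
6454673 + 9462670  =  15917343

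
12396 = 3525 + 8871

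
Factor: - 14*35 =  - 2^1*5^1*7^2  =  - 490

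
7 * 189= 1323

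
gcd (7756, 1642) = 2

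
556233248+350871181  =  907104429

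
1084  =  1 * 1084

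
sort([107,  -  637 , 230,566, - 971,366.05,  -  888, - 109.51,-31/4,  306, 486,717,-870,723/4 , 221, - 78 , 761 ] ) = [-971,-888,-870, - 637, - 109.51, - 78 ,-31/4,107,723/4,221,  230, 306,366.05, 486, 566, 717, 761 ]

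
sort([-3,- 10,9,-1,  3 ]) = [  -  10, - 3, - 1,3, 9 ] 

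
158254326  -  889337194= - 731082868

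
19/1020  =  19/1020=0.02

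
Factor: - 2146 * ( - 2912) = 6249152 = 2^6 *7^1*13^1*29^1*37^1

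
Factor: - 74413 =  - 74413^1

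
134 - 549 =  - 415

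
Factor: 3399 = 3^1*11^1*103^1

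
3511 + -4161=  - 650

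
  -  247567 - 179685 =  - 427252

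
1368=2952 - 1584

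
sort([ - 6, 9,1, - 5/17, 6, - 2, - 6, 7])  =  [ -6, - 6, - 2, - 5/17,  1, 6, 7, 9 ] 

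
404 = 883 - 479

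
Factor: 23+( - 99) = - 2^2*19^1 = -  76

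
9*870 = 7830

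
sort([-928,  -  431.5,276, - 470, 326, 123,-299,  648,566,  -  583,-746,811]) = [ - 928, - 746, - 583,-470, - 431.5, - 299,123,276,326,566,648 , 811 ]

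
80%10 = 0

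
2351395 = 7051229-4699834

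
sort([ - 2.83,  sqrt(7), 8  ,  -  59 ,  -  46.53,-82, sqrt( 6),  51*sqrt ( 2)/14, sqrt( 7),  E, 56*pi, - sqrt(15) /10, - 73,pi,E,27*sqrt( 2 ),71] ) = [ - 82,  -  73, - 59, - 46.53, - 2.83, - sqrt( 15) /10, sqrt( 6) , sqrt(7 ),sqrt (7),  E, E,  pi,  51*sqrt( 2 )/14, 8,  27*sqrt( 2),71,56*pi]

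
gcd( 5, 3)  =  1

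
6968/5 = 6968/5 = 1393.60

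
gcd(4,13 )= 1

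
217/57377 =217/57377 = 0.00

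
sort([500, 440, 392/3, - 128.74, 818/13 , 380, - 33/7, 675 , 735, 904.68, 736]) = [ - 128.74, - 33/7 , 818/13, 392/3 , 380, 440, 500, 675,735,736 , 904.68] 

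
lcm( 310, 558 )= 2790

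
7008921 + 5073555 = 12082476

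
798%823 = 798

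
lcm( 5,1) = 5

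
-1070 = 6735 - 7805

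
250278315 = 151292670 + 98985645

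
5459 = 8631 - 3172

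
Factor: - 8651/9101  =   - 19^(- 1)*41^1*211^1*479^( - 1)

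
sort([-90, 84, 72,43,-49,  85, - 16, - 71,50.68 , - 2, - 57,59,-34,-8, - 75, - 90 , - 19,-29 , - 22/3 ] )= [ - 90,-90,-75, - 71, - 57,-49, - 34, - 29, - 19, - 16, - 8, -22/3, - 2, 43, 50.68, 59 , 72,84,  85]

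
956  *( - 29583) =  - 28281348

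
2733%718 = 579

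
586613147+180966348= 767579495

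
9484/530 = 4742/265 = 17.89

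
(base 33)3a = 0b1101101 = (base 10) 109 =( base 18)61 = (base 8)155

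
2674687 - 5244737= - 2570050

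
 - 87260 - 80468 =- 167728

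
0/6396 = 0 = 0.00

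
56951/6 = 56951/6 = 9491.83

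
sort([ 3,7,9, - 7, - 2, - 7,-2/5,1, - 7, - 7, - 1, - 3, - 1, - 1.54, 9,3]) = [ - 7 , - 7,  -  7, - 7,-3, - 2, - 1.54, - 1 ,-1,-2/5, 1, 3,3, 7,9, 9 ] 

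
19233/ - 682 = -29 + 545/682 = - 28.20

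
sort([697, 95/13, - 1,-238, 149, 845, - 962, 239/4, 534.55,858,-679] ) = [-962, - 679, - 238,-1, 95/13,239/4,149,534.55, 697,  845, 858]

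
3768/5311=3768/5311 = 0.71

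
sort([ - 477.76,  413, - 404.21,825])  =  [ - 477.76, - 404.21,413,825 ] 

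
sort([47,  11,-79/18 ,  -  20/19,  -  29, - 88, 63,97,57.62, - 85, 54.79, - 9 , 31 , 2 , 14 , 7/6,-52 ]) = [ - 88, - 85, - 52, - 29, - 9,-79/18, - 20/19 , 7/6,2, 11 , 14,31, 47,54.79, 57.62, 63,97]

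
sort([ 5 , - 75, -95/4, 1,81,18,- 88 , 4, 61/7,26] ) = [  -  88,  -  75,-95/4, 1,4 , 5,61/7, 18, 26,81 ]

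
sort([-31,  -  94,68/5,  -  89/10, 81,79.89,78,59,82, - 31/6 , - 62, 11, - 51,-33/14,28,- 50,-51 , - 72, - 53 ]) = [ - 94,-72,-62,-53,-51,-51, - 50, - 31,  -  89/10,-31/6 ,-33/14, 11,68/5,28,59,78, 79.89,81,82]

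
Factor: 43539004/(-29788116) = -3^ ( - 1)*31^1*351121^1*2482343^( -1 )= - 10884751/7447029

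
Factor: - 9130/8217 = -2^1* 3^( - 2)*5^1= - 10/9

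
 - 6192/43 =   -  144=   -144.00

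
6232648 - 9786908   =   - 3554260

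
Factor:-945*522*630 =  - 310772700=- 2^2* 3^7 * 5^2*7^2 * 29^1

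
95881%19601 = 17477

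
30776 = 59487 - 28711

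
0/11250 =0   =  0.00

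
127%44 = 39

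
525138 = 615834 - 90696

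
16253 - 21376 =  - 5123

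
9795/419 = 23 + 158/419  =  23.38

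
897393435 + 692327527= 1589720962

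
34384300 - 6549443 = 27834857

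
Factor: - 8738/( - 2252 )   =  4369/1126 =2^( - 1)*17^1*257^1*563^( - 1) 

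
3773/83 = 45 +38/83 = 45.46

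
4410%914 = 754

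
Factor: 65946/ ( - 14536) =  - 32973/7268 = - 2^( - 2 )* 3^1*23^( - 1 ) * 29^1 * 79^ ( - 1)*379^1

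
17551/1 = 17551= 17551.00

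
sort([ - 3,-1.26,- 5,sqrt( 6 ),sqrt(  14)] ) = [-5, - 3,  -  1.26, sqrt( 6), sqrt(14)] 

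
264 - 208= 56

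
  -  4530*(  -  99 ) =448470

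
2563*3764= 9647132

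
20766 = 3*6922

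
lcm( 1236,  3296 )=9888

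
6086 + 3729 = 9815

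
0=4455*0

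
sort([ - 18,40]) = [ - 18,40 ] 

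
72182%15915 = 8522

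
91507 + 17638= 109145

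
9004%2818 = 550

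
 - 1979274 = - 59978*33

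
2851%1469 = 1382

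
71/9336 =71/9336 = 0.01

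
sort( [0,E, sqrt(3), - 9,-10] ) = [ - 10, - 9,0,sqrt( 3), E]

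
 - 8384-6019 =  - 14403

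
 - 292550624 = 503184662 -795735286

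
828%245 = 93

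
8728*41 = 357848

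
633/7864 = 633/7864 = 0.08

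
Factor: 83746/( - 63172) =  - 2^( - 1 )*13^1*17^ ( - 1 )*929^(  -  1)*3221^1 = -41873/31586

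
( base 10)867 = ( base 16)363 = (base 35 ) or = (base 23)1EG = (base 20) 237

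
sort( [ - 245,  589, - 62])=[ -245, - 62,589] 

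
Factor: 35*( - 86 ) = -2^1*5^1*7^1*43^1 = -3010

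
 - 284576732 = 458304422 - 742881154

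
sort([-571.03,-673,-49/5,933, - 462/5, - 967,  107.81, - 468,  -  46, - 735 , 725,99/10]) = [ - 967,-735, - 673,-571.03, - 468, - 462/5, - 46, - 49/5, 99/10, 107.81,725,  933]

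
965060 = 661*1460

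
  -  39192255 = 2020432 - 41212687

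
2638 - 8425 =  - 5787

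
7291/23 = 317 = 317.00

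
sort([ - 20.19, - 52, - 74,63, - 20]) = [ - 74, - 52, - 20.19, - 20,63]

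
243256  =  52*4678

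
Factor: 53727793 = 7^1*23^1*333713^1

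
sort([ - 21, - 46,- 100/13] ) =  [-46,- 21,- 100/13 ] 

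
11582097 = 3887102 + 7694995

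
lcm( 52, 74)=1924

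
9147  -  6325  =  2822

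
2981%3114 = 2981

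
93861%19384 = 16325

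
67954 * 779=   52936166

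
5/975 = 1/195 = 0.01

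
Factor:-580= - 2^2*5^1*29^1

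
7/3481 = 7/3481  =  0.00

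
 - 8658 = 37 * ( - 234)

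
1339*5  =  6695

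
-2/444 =  -  1/222 = -0.00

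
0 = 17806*0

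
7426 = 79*94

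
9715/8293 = 9715/8293  =  1.17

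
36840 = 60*614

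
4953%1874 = 1205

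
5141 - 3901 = 1240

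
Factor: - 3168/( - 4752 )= 2/3 = 2^1 * 3^( - 1 ) 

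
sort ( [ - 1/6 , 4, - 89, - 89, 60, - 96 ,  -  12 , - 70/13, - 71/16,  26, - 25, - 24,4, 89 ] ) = [ - 96, - 89, -89 , - 25, - 24 , - 12, - 70/13 , - 71/16, - 1/6,4,4,26, 60,89 ] 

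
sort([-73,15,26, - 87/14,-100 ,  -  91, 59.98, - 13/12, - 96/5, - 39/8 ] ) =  [ - 100, - 91,-73, - 96/5,-87/14,  -  39/8, - 13/12 , 15,26,59.98 ] 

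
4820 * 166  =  800120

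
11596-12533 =  -  937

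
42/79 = 42/79 =0.53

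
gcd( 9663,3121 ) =1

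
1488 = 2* 744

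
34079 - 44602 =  - 10523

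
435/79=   5  +  40/79= 5.51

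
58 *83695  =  4854310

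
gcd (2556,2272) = 284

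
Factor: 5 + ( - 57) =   -  52 = - 2^2*13^1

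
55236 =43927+11309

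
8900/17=523 + 9/17  =  523.53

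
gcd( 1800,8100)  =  900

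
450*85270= 38371500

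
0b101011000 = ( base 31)B3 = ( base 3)110202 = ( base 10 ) 344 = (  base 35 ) 9T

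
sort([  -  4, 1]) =[ - 4 , 1]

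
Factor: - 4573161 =-3^2*508129^1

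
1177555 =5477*215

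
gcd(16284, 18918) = 6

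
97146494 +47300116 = 144446610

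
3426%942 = 600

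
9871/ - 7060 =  - 9871/7060 = - 1.40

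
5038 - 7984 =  - 2946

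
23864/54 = 441  +  25/27 = 441.93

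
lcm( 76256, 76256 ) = 76256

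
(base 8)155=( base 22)4l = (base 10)109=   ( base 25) 49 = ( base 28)3P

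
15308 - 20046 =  - 4738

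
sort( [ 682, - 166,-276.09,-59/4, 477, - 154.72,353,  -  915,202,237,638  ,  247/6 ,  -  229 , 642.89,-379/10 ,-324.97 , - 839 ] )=[ - 915,-839, - 324.97 ,-276.09 ,-229, - 166,  -  154.72, - 379/10, - 59/4,247/6, 202 , 237,353, 477,638,642.89, 682 ]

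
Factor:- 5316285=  - 3^1*5^1* 13^1*137^1*199^1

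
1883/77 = 269/11= 24.45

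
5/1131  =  5/1131 =0.00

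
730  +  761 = 1491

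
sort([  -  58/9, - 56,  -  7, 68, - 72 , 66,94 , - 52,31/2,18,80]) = [  -  72, - 56,  -  52, - 7,- 58/9,31/2,18,66,68, 80,94 ] 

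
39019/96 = 39019/96 =406.45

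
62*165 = 10230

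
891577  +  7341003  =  8232580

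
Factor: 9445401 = 3^2 *7^1*313^1*479^1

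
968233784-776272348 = 191961436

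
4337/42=103+11/42=103.26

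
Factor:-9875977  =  -9875977^1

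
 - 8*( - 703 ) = 5624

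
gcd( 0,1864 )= 1864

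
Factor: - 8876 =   -  2^2*7^1*317^1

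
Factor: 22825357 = 421^1*54217^1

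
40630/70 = 580 + 3/7 = 580.43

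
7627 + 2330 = 9957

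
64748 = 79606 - 14858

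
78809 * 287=22618183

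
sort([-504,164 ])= [  -  504,  164 ] 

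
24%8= 0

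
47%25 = 22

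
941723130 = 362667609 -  - 579055521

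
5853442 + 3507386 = 9360828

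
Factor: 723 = 3^1 * 241^1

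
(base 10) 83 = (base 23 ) 3E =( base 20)43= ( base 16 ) 53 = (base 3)10002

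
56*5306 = 297136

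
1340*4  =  5360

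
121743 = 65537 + 56206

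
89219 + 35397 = 124616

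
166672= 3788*44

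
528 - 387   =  141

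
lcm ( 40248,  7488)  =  321984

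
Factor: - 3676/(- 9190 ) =2/5 = 2^1* 5^( - 1)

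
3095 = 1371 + 1724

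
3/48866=3/48866 = 0.00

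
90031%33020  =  23991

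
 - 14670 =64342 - 79012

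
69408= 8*8676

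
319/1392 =11/48=0.23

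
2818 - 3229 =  - 411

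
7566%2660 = 2246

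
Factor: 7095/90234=2365/30078 = 2^( - 1)*3^ ( - 3)*5^1*11^1*43^1*557^( - 1 )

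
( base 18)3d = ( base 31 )25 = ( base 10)67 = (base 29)29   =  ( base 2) 1000011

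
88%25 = 13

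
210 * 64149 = 13471290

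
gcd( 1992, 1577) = 83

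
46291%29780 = 16511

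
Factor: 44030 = 2^1*5^1*7^1*17^1 * 37^1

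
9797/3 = 9797/3 = 3265.67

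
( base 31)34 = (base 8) 141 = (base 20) 4h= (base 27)3G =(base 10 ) 97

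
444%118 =90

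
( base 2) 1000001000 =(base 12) 374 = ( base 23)me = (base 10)520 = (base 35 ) EU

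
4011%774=141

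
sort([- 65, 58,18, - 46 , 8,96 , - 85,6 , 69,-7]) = [- 85, - 65, - 46, - 7,6,8, 18,58,69,  96]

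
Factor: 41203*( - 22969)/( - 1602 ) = 2^(- 1) * 3^( - 2) * 89^( - 1 )*103^1*223^1 * 41203^1 =946391707/1602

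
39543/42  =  941 + 1/2=941.50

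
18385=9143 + 9242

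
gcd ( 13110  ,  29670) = 690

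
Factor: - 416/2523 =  - 2^5*3^( - 1)*13^1*29^( - 2 )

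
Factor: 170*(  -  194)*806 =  - 2^3*5^1*13^1*17^1*31^1*97^1=-  26581880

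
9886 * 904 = 8936944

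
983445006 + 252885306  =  1236330312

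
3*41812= 125436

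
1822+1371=3193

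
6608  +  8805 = 15413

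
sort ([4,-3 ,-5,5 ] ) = [-5, - 3,4,  5]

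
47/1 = 47   =  47.00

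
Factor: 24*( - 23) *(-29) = 16008 =2^3*3^1*23^1*29^1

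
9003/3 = 3001  =  3001.00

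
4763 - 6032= - 1269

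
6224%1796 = 836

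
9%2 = 1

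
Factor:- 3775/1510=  - 5/2 =-2^(  -  1 )*5^1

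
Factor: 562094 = 2^1*13^2*1663^1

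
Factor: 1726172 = 2^2*7^2*8807^1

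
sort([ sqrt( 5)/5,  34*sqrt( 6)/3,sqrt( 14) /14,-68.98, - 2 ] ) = [-68.98 , - 2,sqrt ( 14 ) /14, sqrt ( 5 ) /5, 34*sqrt( 6)/3]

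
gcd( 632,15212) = 4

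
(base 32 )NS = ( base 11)635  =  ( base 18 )268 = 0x2fc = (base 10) 764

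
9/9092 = 9/9092  =  0.00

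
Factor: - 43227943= - 11^1*43^1*59^1*1549^1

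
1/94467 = 1/94467 = 0.00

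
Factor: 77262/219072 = 79/224 = 2^(-5 )  *  7^( - 1 )*79^1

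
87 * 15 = 1305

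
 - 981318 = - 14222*69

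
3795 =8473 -4678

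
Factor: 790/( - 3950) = - 1/5 =-  5^( - 1)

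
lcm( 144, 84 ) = 1008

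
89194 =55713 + 33481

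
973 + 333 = 1306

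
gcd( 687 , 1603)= 229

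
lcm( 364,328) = 29848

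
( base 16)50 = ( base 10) 80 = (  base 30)2k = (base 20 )40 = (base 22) 3E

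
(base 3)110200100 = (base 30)a83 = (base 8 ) 22033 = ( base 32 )90R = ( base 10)9243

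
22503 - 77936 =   -  55433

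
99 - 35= 64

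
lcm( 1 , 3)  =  3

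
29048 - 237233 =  - 208185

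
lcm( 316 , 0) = 0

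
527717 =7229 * 73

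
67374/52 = 1295+17/26  =  1295.65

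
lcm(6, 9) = 18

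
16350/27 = 5450/9 = 605.56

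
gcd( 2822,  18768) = 34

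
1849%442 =81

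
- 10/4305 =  - 2/861  =  - 0.00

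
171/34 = 171/34 = 5.03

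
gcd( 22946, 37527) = 7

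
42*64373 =2703666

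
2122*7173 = 15221106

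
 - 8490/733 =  - 12+306/733 = - 11.58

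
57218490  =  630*90823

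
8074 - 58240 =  - 50166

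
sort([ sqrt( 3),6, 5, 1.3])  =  [ 1.3, sqrt(3), 5 , 6]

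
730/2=365= 365.00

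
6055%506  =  489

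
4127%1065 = 932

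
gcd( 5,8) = 1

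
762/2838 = 127/473 = 0.27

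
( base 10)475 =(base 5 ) 3400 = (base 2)111011011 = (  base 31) FA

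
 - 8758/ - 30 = 4379/15= 291.93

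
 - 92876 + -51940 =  - 144816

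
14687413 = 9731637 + 4955776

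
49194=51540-2346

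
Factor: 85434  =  2^1*3^1*29^1*491^1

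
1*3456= 3456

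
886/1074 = 443/537 = 0.82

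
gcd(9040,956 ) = 4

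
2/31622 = 1/15811 = 0.00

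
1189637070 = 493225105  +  696411965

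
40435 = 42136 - 1701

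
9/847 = 9/847 =0.01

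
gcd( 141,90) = 3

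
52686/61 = 863+ 43/61= 863.70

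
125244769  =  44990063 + 80254706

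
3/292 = 3/292=0.01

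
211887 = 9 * 23543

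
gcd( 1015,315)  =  35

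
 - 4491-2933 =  - 7424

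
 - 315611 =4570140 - 4885751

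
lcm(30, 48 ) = 240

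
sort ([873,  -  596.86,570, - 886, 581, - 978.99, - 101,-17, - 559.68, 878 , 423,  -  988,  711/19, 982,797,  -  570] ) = [ - 988,-978.99,  -  886, - 596.86,-570, - 559.68 ,-101, - 17, 711/19, 423,  570, 581, 797, 873, 878, 982]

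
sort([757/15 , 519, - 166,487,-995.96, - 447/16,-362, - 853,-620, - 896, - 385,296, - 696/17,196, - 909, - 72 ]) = [ - 995.96, - 909,- 896, - 853 , - 620, - 385, - 362,  -  166, - 72 , - 696/17, - 447/16, 757/15,196, 296,  487, 519 ]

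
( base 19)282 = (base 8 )1554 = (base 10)876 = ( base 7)2361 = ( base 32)RC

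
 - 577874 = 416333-994207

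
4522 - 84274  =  -79752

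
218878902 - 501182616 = - 282303714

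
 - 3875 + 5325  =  1450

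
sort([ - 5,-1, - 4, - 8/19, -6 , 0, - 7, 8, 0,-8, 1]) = [ - 8, - 7,-6, - 5 , - 4 , - 1,-8/19,  0, 0,1,  8]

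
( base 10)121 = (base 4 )1321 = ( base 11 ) 100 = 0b1111001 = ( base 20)61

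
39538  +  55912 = 95450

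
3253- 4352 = -1099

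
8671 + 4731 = 13402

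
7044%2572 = 1900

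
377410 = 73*5170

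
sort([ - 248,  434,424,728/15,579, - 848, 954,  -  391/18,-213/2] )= [ - 848,- 248, - 213/2, - 391/18, 728/15, 424, 434, 579,954 ]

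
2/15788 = 1/7894 = 0.00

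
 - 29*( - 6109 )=177161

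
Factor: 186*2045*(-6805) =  - 2^1*3^1*5^2*31^1*409^1*1361^1 = -2588417850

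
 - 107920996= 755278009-863199005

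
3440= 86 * 40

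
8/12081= 8/12081 = 0.00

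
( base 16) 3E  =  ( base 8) 76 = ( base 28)26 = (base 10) 62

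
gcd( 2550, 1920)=30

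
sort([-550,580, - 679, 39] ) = [ - 679, - 550,39,580]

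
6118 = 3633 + 2485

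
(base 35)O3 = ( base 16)34B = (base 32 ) QB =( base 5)11333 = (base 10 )843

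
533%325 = 208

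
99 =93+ 6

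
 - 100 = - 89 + -11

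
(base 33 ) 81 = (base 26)a5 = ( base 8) 411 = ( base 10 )265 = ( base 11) 221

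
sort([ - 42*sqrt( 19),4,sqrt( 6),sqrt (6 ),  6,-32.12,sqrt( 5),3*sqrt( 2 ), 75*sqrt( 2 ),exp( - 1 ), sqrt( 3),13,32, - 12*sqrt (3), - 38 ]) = [ - 42 * sqrt( 19 ), - 38, - 32.12, - 12*sqrt( 3), exp (  -  1),sqrt( 3),sqrt( 5),sqrt(6 ),sqrt(6), 4, 3*sqrt (2),6,13, 32, 75*sqrt(2 )]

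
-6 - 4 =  - 10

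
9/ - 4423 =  - 9/4423 = - 0.00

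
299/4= 299/4 = 74.75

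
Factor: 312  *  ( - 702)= - 219024 =- 2^4*3^4 * 13^2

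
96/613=96/613 = 0.16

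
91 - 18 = 73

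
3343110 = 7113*470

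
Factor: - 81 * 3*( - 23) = 5589  =  3^5*23^1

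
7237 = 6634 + 603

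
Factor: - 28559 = -28559^1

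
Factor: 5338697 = 7^2*13^1*17^2 *29^1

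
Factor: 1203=3^1*401^1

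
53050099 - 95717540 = -42667441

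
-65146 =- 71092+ 5946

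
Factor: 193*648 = 2^3*3^4 * 193^1=125064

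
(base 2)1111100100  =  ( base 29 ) 15A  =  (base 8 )1744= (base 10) 996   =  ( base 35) SG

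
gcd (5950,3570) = 1190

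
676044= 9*75116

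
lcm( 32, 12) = 96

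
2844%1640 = 1204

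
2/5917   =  2/5917 = 0.00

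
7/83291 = 7/83291 = 0.00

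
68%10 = 8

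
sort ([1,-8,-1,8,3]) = [  -  8,- 1,1, 3, 8 ]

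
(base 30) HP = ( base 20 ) 16f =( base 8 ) 1027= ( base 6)2251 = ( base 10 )535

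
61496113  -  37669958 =23826155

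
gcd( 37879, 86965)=1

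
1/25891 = 1/25891 =0.00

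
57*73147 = 4169379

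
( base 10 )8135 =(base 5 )230020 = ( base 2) 1111111000111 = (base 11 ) 6126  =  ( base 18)171h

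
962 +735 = 1697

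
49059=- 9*( - 5451 ) 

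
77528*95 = 7365160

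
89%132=89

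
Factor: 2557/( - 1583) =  - 1583^ ( - 1)*2557^1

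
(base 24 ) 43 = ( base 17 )5e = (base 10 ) 99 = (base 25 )3O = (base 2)1100011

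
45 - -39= 84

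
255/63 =85/21 =4.05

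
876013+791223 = 1667236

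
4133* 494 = 2041702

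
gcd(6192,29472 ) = 48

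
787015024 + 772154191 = 1559169215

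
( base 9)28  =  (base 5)101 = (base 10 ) 26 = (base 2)11010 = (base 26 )10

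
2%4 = 2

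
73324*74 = 5425976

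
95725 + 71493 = 167218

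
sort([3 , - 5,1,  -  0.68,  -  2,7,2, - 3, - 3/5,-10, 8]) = [ - 10, -5,-3 , - 2, - 0.68, - 3/5,  1,2  ,  3 , 7,  8]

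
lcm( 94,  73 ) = 6862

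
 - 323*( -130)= 41990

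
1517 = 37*41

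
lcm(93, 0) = 0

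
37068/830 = 18534/415= 44.66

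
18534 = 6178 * 3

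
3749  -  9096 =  - 5347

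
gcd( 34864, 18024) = 8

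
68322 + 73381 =141703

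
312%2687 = 312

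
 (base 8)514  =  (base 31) am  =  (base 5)2312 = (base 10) 332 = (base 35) 9h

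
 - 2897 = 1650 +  - 4547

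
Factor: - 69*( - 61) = 4209 = 3^1*23^1*61^1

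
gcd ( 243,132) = 3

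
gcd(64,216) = 8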